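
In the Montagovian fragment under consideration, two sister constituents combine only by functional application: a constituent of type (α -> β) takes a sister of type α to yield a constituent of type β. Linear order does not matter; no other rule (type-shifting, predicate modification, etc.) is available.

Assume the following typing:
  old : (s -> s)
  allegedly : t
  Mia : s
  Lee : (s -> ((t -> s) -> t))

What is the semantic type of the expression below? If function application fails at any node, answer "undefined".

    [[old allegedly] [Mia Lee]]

undefined

At [old allegedly]: neither (s -> s) nor t can take the other as argument; the node is ill-typed.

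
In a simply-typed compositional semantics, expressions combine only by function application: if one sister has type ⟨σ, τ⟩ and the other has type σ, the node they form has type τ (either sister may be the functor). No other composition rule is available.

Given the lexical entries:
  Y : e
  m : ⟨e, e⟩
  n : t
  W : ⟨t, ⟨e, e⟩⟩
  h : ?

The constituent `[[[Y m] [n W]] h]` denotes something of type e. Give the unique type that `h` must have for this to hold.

[[[Y m] [n W]] h] is required to be e. [[Y m] [n W]] : e cannot yield e as functor, so h : ⟨e, e⟩.

⟨e, e⟩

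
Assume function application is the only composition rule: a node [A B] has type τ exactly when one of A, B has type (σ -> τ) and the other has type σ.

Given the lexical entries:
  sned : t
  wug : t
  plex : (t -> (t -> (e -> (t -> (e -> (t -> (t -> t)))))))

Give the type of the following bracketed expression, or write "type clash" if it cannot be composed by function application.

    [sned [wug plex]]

(e -> (t -> (e -> (t -> (t -> t)))))

[wug plex]: (t -> (t -> (e -> (t -> (e -> (t -> (t -> t))))))) applied to t yields (t -> (e -> (t -> (e -> (t -> (t -> t)))))).
[sned [wug plex]]: (t -> (e -> (t -> (e -> (t -> (t -> t)))))) applied to t yields (e -> (t -> (e -> (t -> (t -> t))))).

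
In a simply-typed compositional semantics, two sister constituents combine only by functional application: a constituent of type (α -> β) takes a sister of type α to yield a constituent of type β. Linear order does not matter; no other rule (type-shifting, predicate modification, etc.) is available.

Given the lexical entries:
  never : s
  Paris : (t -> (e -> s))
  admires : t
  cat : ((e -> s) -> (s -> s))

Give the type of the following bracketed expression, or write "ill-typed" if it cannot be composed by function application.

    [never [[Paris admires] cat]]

At [Paris admires], Paris : (t -> (e -> s)) takes admires : t, giving (e -> s).
At [[Paris admires] cat], cat : ((e -> s) -> (s -> s)) takes [Paris admires] : (e -> s), giving (s -> s).
At [never [[Paris admires] cat]], [[Paris admires] cat] : (s -> s) takes never : s, giving s.

s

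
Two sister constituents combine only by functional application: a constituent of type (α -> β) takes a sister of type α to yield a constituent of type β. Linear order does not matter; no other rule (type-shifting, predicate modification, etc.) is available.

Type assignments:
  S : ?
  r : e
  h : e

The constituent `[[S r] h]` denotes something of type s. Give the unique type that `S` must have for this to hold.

For [[S r] h] to have type s with h of type e, [S r] must be the function: [S r] : (e -> s).
For [S r] to have type (e -> s) with r of type e, S must be the function: S : (e -> (e -> s)).

(e -> (e -> s))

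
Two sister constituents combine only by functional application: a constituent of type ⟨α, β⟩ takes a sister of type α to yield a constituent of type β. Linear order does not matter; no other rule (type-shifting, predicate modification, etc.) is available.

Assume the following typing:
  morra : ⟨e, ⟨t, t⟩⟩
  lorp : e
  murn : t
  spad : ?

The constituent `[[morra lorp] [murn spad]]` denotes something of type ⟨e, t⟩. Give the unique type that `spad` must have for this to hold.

⟨t, ⟨⟨t, t⟩, ⟨e, t⟩⟩⟩

[[morra lorp] [murn spad]] must have type ⟨e, t⟩. The sister [morra lorp] has type ⟨t, t⟩; that is not a function onto ⟨e, t⟩, so [murn spad] must be the functor, of type ⟨⟨t, t⟩, ⟨e, t⟩⟩.
[murn spad] must have type ⟨⟨t, t⟩, ⟨e, t⟩⟩. The sister murn has type t; that is not a function onto ⟨⟨t, t⟩, ⟨e, t⟩⟩, so spad must be the functor, of type ⟨t, ⟨⟨t, t⟩, ⟨e, t⟩⟩⟩.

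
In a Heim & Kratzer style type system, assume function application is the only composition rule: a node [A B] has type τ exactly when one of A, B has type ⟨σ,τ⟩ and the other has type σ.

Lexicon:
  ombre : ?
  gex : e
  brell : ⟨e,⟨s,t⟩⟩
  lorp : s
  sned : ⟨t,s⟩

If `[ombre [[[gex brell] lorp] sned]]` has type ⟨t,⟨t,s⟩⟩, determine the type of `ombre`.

⟨s,⟨t,⟨t,s⟩⟩⟩

At [ombre [[[gex brell] lorp] sned]] (required: ⟨t,⟨t,s⟩⟩): [[[gex brell] lorp] sned] is s, which is not a function with range ⟨t,⟨t,s⟩⟩; hence ombre is the functor — type ⟨s,⟨t,⟨t,s⟩⟩⟩.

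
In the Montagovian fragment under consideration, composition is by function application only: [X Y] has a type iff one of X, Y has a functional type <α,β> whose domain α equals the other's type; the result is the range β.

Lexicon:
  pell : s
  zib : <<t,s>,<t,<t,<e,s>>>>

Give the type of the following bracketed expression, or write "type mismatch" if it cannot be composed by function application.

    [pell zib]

[pell zib]: s and <<t,s>,<t,<t,<e,s>>>> cannot combine by function application — type clash.

type mismatch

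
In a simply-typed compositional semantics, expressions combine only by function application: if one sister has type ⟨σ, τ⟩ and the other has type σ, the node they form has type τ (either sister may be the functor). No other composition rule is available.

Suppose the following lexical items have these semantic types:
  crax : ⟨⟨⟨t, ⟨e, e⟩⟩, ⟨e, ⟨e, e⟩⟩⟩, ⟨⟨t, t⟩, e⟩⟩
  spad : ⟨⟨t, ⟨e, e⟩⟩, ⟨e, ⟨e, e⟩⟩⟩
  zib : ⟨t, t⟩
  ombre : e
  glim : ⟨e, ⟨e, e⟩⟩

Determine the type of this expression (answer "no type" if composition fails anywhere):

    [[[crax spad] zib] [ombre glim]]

[crax spad]: crax is ⟨⟨⟨t, ⟨e, e⟩⟩, ⟨e, ⟨e, e⟩⟩⟩, ⟨⟨t, t⟩, e⟩⟩, spad is ⟨⟨t, ⟨e, e⟩⟩, ⟨e, ⟨e, e⟩⟩⟩; result ⟨⟨t, t⟩, e⟩.
[[crax spad] zib]: [crax spad] is ⟨⟨t, t⟩, e⟩, zib is ⟨t, t⟩; result e.
[ombre glim]: glim is ⟨e, ⟨e, e⟩⟩, ombre is e; result ⟨e, e⟩.
[[[crax spad] zib] [ombre glim]]: [ombre glim] is ⟨e, e⟩, [[crax spad] zib] is e; result e.

e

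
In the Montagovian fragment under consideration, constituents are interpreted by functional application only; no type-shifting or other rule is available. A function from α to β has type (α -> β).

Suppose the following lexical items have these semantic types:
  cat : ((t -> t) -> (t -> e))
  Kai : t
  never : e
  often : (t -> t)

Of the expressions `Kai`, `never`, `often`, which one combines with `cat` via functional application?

Kai : t — neither side's domain matches the other.
never : e — neither side's domain matches the other.
often — combines: cat : ((t -> t) -> (t -> e)) takes often : (t -> t) as argument, giving (t -> e).

often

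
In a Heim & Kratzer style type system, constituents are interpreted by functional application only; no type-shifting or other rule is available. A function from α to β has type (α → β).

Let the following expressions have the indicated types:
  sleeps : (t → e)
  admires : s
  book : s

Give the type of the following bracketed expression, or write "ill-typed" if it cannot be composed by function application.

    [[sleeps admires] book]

ill-typed

At [sleeps admires]: neither (t → e) nor s can take the other as argument; the node is ill-typed.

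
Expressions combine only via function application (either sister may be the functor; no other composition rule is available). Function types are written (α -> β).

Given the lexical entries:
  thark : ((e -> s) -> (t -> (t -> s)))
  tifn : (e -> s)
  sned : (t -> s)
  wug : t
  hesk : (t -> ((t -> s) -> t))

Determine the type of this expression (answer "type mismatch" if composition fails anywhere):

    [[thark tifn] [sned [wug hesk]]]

(t -> s)

[thark tifn]: ((e -> s) -> (t -> (t -> s))) applied to (e -> s) yields (t -> (t -> s)).
[wug hesk]: (t -> ((t -> s) -> t)) applied to t yields ((t -> s) -> t).
[sned [wug hesk]]: ((t -> s) -> t) applied to (t -> s) yields t.
[[thark tifn] [sned [wug hesk]]]: (t -> (t -> s)) applied to t yields (t -> s).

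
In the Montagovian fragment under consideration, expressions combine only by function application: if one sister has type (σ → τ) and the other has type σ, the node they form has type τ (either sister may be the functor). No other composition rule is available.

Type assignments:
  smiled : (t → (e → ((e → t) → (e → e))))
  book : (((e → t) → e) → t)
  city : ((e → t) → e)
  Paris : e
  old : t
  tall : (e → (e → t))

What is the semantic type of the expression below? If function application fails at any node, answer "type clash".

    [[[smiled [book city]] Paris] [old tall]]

type clash

[book city]: functor book : (((e → t) → e) → t), argument city : ((e → t) → e); result t.
[smiled [book city]]: functor smiled : (t → (e → ((e → t) → (e → e)))), argument [book city] : t; result (e → ((e → t) → (e → e))).
[[smiled [book city]] Paris]: functor [smiled [book city]] : (e → ((e → t) → (e → e))), argument Paris : e; result ((e → t) → (e → e)).
[old tall]: t and (e → (e → t)) cannot combine by function application — type clash.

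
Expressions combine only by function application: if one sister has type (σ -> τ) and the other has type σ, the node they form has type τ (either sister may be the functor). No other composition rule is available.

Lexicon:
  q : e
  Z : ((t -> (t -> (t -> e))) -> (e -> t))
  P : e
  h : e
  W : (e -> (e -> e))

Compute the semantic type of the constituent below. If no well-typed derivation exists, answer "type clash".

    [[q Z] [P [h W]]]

type clash

At [q Z]: neither e nor ((t -> (t -> (t -> e))) -> (e -> t)) can take the other as argument; the node is ill-typed.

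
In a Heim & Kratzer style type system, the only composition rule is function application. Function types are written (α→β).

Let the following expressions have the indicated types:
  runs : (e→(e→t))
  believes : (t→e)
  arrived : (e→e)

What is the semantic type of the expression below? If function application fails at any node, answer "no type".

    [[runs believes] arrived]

At [runs believes]: neither (e→(e→t)) nor (t→e) can take the other as argument; the node is ill-typed.

no type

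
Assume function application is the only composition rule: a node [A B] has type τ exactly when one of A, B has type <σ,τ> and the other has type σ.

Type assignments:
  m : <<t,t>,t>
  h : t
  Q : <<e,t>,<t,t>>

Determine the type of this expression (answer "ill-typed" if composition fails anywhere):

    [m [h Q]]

ill-typed

At [h Q]: neither t nor <<e,t>,<t,t>> can take the other as argument; the node is ill-typed.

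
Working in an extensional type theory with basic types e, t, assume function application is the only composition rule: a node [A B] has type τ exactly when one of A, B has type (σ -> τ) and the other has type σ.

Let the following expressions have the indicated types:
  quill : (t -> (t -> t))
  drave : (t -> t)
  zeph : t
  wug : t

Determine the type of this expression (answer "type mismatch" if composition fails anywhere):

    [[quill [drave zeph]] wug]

t

At [drave zeph], drave : (t -> t) takes zeph : t, giving t.
At [quill [drave zeph]], quill : (t -> (t -> t)) takes [drave zeph] : t, giving (t -> t).
At [[quill [drave zeph]] wug], [quill [drave zeph]] : (t -> t) takes wug : t, giving t.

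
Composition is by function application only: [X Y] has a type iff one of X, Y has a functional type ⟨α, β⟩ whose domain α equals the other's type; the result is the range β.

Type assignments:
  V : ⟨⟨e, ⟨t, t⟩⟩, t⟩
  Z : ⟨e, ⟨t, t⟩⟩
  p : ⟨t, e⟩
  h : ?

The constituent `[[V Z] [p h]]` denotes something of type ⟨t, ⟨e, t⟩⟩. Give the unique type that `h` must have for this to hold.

⟨⟨t, e⟩, ⟨t, ⟨t, ⟨e, t⟩⟩⟩⟩

[[V Z] [p h]] must have type ⟨t, ⟨e, t⟩⟩. The sister [V Z] has type t; that is not a function onto ⟨t, ⟨e, t⟩⟩, so [p h] must be the functor, of type ⟨t, ⟨t, ⟨e, t⟩⟩⟩.
[p h] must have type ⟨t, ⟨t, ⟨e, t⟩⟩⟩. The sister p has type ⟨t, e⟩; that is not a function onto ⟨t, ⟨t, ⟨e, t⟩⟩⟩, so h must be the functor, of type ⟨⟨t, e⟩, ⟨t, ⟨t, ⟨e, t⟩⟩⟩⟩.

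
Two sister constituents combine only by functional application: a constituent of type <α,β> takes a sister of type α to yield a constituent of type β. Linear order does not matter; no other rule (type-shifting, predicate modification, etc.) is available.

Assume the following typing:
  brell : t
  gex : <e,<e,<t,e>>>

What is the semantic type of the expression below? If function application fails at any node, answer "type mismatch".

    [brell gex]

[brell gex]: t and <e,<e,<t,e>>> cannot combine by function application — type clash.

type mismatch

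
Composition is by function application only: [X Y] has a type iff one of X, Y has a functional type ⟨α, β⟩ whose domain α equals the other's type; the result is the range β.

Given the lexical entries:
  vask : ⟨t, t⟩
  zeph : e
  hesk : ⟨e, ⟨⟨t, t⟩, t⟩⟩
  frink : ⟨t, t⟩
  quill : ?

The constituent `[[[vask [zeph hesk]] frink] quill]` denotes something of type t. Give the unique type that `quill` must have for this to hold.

[[[vask [zeph hesk]] frink] quill] is required to be t. [[vask [zeph hesk]] frink] : t cannot yield t as functor, so quill : ⟨t, t⟩.

⟨t, t⟩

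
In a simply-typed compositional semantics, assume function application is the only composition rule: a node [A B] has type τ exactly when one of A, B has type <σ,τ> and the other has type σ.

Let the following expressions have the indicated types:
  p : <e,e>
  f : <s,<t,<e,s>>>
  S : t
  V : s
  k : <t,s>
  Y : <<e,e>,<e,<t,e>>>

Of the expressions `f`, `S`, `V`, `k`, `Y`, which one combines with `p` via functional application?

Y

f : <s,<t,<e,s>>> — p needs e; f needs s; neither fits.
S : t — p needs e; S needs nothing (atomic); neither fits.
V : s — p needs e; V needs nothing (atomic); neither fits.
k : <t,s> — p needs e; k needs t; neither fits.
Y — combines: Y : <<e,e>,<e,<t,e>>> takes p : <e,e> as argument, giving <e,<t,e>>.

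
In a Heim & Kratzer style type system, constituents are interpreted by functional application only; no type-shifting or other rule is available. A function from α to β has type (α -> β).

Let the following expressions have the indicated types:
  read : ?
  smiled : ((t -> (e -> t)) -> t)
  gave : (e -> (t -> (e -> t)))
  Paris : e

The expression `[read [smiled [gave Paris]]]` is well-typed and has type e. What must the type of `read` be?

[read [smiled [gave Paris]]] is required to be e. [smiled [gave Paris]] : t cannot yield e as functor, so read : (t -> e).

(t -> e)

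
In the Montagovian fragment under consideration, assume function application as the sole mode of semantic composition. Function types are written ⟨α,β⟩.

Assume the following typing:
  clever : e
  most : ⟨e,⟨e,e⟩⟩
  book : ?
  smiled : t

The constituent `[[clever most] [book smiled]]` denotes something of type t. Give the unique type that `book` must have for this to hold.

[[clever most] [book smiled]] is required to be t. [clever most] : ⟨e,e⟩ cannot yield t as functor, so [book smiled] : ⟨⟨e,e⟩,t⟩.
[book smiled] is required to be ⟨⟨e,e⟩,t⟩. smiled : t cannot yield ⟨⟨e,e⟩,t⟩ as functor, so book : ⟨t,⟨⟨e,e⟩,t⟩⟩.

⟨t,⟨⟨e,e⟩,t⟩⟩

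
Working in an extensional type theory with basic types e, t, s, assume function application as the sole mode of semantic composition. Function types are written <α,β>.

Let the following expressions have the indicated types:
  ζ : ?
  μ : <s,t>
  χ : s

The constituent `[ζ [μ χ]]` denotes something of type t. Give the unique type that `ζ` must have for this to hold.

<t,t>

For [ζ [μ χ]] to have type t with [μ χ] of type t, ζ must be the function: ζ : <t,t>.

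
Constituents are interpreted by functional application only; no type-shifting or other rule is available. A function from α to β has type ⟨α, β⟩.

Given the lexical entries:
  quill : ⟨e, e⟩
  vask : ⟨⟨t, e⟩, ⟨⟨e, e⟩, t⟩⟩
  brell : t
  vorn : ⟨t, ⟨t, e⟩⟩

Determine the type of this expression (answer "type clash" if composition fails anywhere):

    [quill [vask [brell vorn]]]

[brell vorn]: vorn is ⟨t, ⟨t, e⟩⟩, brell is t; result ⟨t, e⟩.
[vask [brell vorn]]: vask is ⟨⟨t, e⟩, ⟨⟨e, e⟩, t⟩⟩, [brell vorn] is ⟨t, e⟩; result ⟨⟨e, e⟩, t⟩.
[quill [vask [brell vorn]]]: [vask [brell vorn]] is ⟨⟨e, e⟩, t⟩, quill is ⟨e, e⟩; result t.

t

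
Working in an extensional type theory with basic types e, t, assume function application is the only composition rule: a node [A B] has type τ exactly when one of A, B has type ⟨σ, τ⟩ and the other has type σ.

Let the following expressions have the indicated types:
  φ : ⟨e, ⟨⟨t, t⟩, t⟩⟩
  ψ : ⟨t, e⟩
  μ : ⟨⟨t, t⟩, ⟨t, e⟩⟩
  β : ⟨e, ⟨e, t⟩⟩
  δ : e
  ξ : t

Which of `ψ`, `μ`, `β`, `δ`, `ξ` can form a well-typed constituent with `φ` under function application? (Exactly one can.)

δ

ψ : ⟨t, e⟩ — neither side's domain matches the other.
μ : ⟨⟨t, t⟩, ⟨t, e⟩⟩ — neither side's domain matches the other.
β : ⟨e, ⟨e, t⟩⟩ — neither side's domain matches the other.
δ — combines: φ : ⟨e, ⟨⟨t, t⟩, t⟩⟩ takes δ : e as argument, giving ⟨⟨t, t⟩, t⟩.
ξ : t — neither side's domain matches the other.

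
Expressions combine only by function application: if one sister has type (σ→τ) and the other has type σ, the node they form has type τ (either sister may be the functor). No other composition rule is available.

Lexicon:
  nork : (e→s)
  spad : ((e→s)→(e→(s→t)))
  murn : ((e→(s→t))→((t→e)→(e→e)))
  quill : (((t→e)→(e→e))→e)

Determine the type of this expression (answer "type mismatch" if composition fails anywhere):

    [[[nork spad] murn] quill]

[nork spad]: spad is ((e→s)→(e→(s→t))), nork is (e→s); result (e→(s→t)).
[[nork spad] murn]: murn is ((e→(s→t))→((t→e)→(e→e))), [nork spad] is (e→(s→t)); result ((t→e)→(e→e)).
[[[nork spad] murn] quill]: quill is (((t→e)→(e→e))→e), [[nork spad] murn] is ((t→e)→(e→e)); result e.

e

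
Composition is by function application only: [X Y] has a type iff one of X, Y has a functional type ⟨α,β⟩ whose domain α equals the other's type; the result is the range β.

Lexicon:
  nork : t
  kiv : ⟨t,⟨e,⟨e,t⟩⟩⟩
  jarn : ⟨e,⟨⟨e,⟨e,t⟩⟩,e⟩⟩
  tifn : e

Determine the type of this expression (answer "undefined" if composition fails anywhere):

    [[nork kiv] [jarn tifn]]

[nork kiv]: kiv is ⟨t,⟨e,⟨e,t⟩⟩⟩, nork is t; result ⟨e,⟨e,t⟩⟩.
[jarn tifn]: jarn is ⟨e,⟨⟨e,⟨e,t⟩⟩,e⟩⟩, tifn is e; result ⟨⟨e,⟨e,t⟩⟩,e⟩.
[[nork kiv] [jarn tifn]]: [jarn tifn] is ⟨⟨e,⟨e,t⟩⟩,e⟩, [nork kiv] is ⟨e,⟨e,t⟩⟩; result e.

e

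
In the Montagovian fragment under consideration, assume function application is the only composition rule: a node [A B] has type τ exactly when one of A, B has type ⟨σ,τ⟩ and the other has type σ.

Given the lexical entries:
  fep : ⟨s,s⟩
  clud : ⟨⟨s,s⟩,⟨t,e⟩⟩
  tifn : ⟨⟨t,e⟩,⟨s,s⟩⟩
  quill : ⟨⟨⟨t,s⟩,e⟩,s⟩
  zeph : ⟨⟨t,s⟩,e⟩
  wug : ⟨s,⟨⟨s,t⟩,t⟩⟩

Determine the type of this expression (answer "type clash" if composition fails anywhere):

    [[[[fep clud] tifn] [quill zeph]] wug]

⟨⟨s,t⟩,t⟩

[fep clud] — clud of type ⟨⟨s,s⟩,⟨t,e⟩⟩ combines with fep of type ⟨s,s⟩: type ⟨t,e⟩.
[[fep clud] tifn] — tifn of type ⟨⟨t,e⟩,⟨s,s⟩⟩ combines with [fep clud] of type ⟨t,e⟩: type ⟨s,s⟩.
[quill zeph] — quill of type ⟨⟨⟨t,s⟩,e⟩,s⟩ combines with zeph of type ⟨⟨t,s⟩,e⟩: type s.
[[[fep clud] tifn] [quill zeph]] — [[fep clud] tifn] of type ⟨s,s⟩ combines with [quill zeph] of type s: type s.
[[[[fep clud] tifn] [quill zeph]] wug] — wug of type ⟨s,⟨⟨s,t⟩,t⟩⟩ combines with [[[fep clud] tifn] [quill zeph]] of type s: type ⟨⟨s,t⟩,t⟩.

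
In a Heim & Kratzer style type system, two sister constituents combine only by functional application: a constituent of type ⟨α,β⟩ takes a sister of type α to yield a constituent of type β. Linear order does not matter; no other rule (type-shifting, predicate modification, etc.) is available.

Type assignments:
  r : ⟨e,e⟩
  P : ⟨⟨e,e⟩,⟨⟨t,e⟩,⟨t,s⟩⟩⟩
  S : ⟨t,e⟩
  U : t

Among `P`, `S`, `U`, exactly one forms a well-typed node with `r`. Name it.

P

P — combines: P : ⟨⟨e,e⟩,⟨⟨t,e⟩,⟨t,s⟩⟩⟩ takes r : ⟨e,e⟩ as argument, giving ⟨⟨t,e⟩,⟨t,s⟩⟩.
S : ⟨t,e⟩ — no; r wants e, and S wants t.
U : t — no; r wants e, and U wants nothing (atomic).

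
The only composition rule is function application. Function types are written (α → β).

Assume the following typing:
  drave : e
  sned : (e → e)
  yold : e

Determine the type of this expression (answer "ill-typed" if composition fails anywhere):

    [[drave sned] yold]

[drave sned]: (e → e) applied to e yields e.
[[drave sned] yold]: e and e cannot combine by function application — type clash.

ill-typed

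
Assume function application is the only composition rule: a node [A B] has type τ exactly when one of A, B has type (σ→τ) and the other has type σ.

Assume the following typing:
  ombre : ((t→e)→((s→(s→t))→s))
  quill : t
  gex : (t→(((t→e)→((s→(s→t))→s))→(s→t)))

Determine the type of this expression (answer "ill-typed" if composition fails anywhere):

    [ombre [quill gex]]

(s→t)

[quill gex]: (t→(((t→e)→((s→(s→t))→s))→(s→t))) applied to t yields (((t→e)→((s→(s→t))→s))→(s→t)).
[ombre [quill gex]]: (((t→e)→((s→(s→t))→s))→(s→t)) applied to ((t→e)→((s→(s→t))→s)) yields (s→t).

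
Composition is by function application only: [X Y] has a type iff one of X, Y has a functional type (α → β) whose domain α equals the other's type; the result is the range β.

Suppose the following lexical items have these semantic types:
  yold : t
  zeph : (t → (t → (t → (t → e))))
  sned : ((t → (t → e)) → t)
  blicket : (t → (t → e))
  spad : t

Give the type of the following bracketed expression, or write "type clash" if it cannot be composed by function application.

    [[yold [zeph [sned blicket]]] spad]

[sned blicket]: ((t → (t → e)) → t) applied to (t → (t → e)) yields t.
[zeph [sned blicket]]: (t → (t → (t → (t → e)))) applied to t yields (t → (t → (t → e))).
[yold [zeph [sned blicket]]]: (t → (t → (t → e))) applied to t yields (t → (t → e)).
[[yold [zeph [sned blicket]]] spad]: (t → (t → e)) applied to t yields (t → e).

(t → e)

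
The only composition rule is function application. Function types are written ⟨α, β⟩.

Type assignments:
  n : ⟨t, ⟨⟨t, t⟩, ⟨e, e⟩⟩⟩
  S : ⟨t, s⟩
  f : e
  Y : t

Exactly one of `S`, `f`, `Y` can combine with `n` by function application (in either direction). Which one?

Y

S : ⟨t, s⟩ — n needs t; S needs t; neither fits.
f : e — n needs t; f needs nothing (atomic); neither fits.
Y — combines: n : ⟨t, ⟨⟨t, t⟩, ⟨e, e⟩⟩⟩ takes Y : t as argument, giving ⟨⟨t, t⟩, ⟨e, e⟩⟩.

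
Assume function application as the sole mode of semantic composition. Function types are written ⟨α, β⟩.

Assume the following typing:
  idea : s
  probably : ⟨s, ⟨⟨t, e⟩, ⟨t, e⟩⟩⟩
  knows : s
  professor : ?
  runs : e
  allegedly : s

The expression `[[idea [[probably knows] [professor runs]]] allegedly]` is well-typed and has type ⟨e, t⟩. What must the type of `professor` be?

⟨e, ⟨⟨⟨t, e⟩, ⟨t, e⟩⟩, ⟨s, ⟨s, ⟨e, t⟩⟩⟩⟩⟩

[[idea [[probably knows] [professor runs]]] allegedly] is required to be ⟨e, t⟩. allegedly : s cannot yield ⟨e, t⟩ as functor, so [idea [[probably knows] [professor runs]]] : ⟨s, ⟨e, t⟩⟩.
[idea [[probably knows] [professor runs]]] is required to be ⟨s, ⟨e, t⟩⟩. idea : s cannot yield ⟨s, ⟨e, t⟩⟩ as functor, so [[probably knows] [professor runs]] : ⟨s, ⟨s, ⟨e, t⟩⟩⟩.
[[probably knows] [professor runs]] is required to be ⟨s, ⟨s, ⟨e, t⟩⟩⟩. [probably knows] : ⟨⟨t, e⟩, ⟨t, e⟩⟩ cannot yield ⟨s, ⟨s, ⟨e, t⟩⟩⟩ as functor, so [professor runs] : ⟨⟨⟨t, e⟩, ⟨t, e⟩⟩, ⟨s, ⟨s, ⟨e, t⟩⟩⟩⟩.
[professor runs] is required to be ⟨⟨⟨t, e⟩, ⟨t, e⟩⟩, ⟨s, ⟨s, ⟨e, t⟩⟩⟩⟩. runs : e cannot yield ⟨⟨⟨t, e⟩, ⟨t, e⟩⟩, ⟨s, ⟨s, ⟨e, t⟩⟩⟩⟩ as functor, so professor : ⟨e, ⟨⟨⟨t, e⟩, ⟨t, e⟩⟩, ⟨s, ⟨s, ⟨e, t⟩⟩⟩⟩⟩.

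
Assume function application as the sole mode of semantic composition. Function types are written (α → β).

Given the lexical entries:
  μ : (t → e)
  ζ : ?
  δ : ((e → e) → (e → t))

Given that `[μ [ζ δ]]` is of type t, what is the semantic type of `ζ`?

[μ [ζ δ]] is required to be t. μ : (t → e) cannot yield t as functor, so [ζ δ] : ((t → e) → t).
[ζ δ] is required to be ((t → e) → t). δ : ((e → e) → (e → t)) cannot yield ((t → e) → t) as functor, so ζ : (((e → e) → (e → t)) → ((t → e) → t)).

(((e → e) → (e → t)) → ((t → e) → t))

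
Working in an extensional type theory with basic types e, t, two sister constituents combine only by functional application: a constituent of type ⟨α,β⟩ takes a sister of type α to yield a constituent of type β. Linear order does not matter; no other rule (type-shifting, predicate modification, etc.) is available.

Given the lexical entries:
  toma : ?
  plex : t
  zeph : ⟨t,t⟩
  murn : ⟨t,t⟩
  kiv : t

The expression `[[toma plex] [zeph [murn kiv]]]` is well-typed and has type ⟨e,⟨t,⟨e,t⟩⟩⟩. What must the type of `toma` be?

[[toma plex] [zeph [murn kiv]]] must have type ⟨e,⟨t,⟨e,t⟩⟩⟩. The sister [zeph [murn kiv]] has type t; that is not a function onto ⟨e,⟨t,⟨e,t⟩⟩⟩, so [toma plex] must be the functor, of type ⟨t,⟨e,⟨t,⟨e,t⟩⟩⟩⟩.
[toma plex] must have type ⟨t,⟨e,⟨t,⟨e,t⟩⟩⟩⟩. The sister plex has type t; that is not a function onto ⟨t,⟨e,⟨t,⟨e,t⟩⟩⟩⟩, so toma must be the functor, of type ⟨t,⟨t,⟨e,⟨t,⟨e,t⟩⟩⟩⟩⟩.

⟨t,⟨t,⟨e,⟨t,⟨e,t⟩⟩⟩⟩⟩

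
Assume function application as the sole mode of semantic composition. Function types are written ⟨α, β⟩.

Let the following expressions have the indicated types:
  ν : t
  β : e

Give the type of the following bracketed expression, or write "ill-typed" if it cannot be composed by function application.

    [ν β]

ill-typed

At [ν β]: neither t nor e can take the other as argument; the node is ill-typed.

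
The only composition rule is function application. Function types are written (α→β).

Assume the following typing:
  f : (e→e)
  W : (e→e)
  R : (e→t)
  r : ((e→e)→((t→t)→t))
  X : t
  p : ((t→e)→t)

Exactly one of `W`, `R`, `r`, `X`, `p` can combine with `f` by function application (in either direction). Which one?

r

W : (e→e) — no; f wants e, and W wants e.
R : (e→t) — no; f wants e, and R wants e.
r — combines: r : ((e→e)→((t→t)→t)) takes f : (e→e) as argument, giving ((t→t)→t).
X : t — no; f wants e, and X wants nothing (atomic).
p : ((t→e)→t) — no; f wants e, and p wants (t→e).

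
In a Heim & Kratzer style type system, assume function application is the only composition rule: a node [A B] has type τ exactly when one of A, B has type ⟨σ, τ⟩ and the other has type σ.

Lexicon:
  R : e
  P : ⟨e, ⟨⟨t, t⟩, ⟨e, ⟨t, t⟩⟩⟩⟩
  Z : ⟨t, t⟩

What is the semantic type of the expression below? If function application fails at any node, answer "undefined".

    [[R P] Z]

⟨e, ⟨t, t⟩⟩

[R P]: ⟨e, ⟨⟨t, t⟩, ⟨e, ⟨t, t⟩⟩⟩⟩ applied to e yields ⟨⟨t, t⟩, ⟨e, ⟨t, t⟩⟩⟩.
[[R P] Z]: ⟨⟨t, t⟩, ⟨e, ⟨t, t⟩⟩⟩ applied to ⟨t, t⟩ yields ⟨e, ⟨t, t⟩⟩.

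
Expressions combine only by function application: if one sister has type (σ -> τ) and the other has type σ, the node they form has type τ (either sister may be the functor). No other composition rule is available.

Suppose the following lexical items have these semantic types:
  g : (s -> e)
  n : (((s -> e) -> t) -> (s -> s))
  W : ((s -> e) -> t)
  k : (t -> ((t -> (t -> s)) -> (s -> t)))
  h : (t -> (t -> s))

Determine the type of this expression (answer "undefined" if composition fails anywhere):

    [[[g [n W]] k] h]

[n W]: functor n : (((s -> e) -> t) -> (s -> s)), argument W : ((s -> e) -> t); result (s -> s).
[g [n W]]: (s -> e) and (s -> s) cannot combine by function application — type clash.

undefined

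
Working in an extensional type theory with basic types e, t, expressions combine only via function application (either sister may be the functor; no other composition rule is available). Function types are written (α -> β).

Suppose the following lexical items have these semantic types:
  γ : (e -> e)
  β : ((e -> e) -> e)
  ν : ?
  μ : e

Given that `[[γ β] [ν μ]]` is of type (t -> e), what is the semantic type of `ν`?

[[γ β] [ν μ]] must have type (t -> e). The sister [γ β] has type e; that is not a function onto (t -> e), so [ν μ] must be the functor, of type (e -> (t -> e)).
[ν μ] must have type (e -> (t -> e)). The sister μ has type e; that is not a function onto (e -> (t -> e)), so ν must be the functor, of type (e -> (e -> (t -> e))).

(e -> (e -> (t -> e)))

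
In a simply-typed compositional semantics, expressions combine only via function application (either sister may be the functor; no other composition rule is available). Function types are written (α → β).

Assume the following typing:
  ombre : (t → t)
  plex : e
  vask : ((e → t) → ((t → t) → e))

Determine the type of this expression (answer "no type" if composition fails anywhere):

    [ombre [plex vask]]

At [plex vask]: neither e nor ((e → t) → ((t → t) → e)) can take the other as argument; the node is ill-typed.

no type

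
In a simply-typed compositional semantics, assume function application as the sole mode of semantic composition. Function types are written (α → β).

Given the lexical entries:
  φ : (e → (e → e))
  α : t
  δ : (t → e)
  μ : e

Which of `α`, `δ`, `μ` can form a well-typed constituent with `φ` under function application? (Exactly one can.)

μ

α : t — no; φ wants e, and α wants nothing (atomic).
δ : (t → e) — no; φ wants e, and δ wants t.
μ — combines: φ : (e → (e → e)) takes μ : e as argument, giving (e → e).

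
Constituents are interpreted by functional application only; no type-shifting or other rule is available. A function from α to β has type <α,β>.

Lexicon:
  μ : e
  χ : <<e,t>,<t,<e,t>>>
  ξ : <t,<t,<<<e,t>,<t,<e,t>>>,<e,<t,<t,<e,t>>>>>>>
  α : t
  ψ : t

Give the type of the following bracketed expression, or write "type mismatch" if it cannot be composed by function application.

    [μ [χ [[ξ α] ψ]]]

<t,<t,<e,t>>>

[ξ α] — ξ of type <t,<t,<<<e,t>,<t,<e,t>>>,<e,<t,<t,<e,t>>>>>>> combines with α of type t: type <t,<<<e,t>,<t,<e,t>>>,<e,<t,<t,<e,t>>>>>>.
[[ξ α] ψ] — [ξ α] of type <t,<<<e,t>,<t,<e,t>>>,<e,<t,<t,<e,t>>>>>> combines with ψ of type t: type <<<e,t>,<t,<e,t>>>,<e,<t,<t,<e,t>>>>>.
[χ [[ξ α] ψ]] — [[ξ α] ψ] of type <<<e,t>,<t,<e,t>>>,<e,<t,<t,<e,t>>>>> combines with χ of type <<e,t>,<t,<e,t>>>: type <e,<t,<t,<e,t>>>>.
[μ [χ [[ξ α] ψ]]] — [χ [[ξ α] ψ]] of type <e,<t,<t,<e,t>>>> combines with μ of type e: type <t,<t,<e,t>>>.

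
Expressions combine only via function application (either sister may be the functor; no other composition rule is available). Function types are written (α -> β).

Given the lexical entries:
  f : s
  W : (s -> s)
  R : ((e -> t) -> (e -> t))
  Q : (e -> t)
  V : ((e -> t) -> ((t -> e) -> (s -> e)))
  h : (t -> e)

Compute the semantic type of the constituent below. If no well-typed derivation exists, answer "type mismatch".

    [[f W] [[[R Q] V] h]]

[f W]: functor W : (s -> s), argument f : s; result s.
[R Q]: functor R : ((e -> t) -> (e -> t)), argument Q : (e -> t); result (e -> t).
[[R Q] V]: functor V : ((e -> t) -> ((t -> e) -> (s -> e))), argument [R Q] : (e -> t); result ((t -> e) -> (s -> e)).
[[[R Q] V] h]: functor [[R Q] V] : ((t -> e) -> (s -> e)), argument h : (t -> e); result (s -> e).
[[f W] [[[R Q] V] h]]: functor [[[R Q] V] h] : (s -> e), argument [f W] : s; result e.

e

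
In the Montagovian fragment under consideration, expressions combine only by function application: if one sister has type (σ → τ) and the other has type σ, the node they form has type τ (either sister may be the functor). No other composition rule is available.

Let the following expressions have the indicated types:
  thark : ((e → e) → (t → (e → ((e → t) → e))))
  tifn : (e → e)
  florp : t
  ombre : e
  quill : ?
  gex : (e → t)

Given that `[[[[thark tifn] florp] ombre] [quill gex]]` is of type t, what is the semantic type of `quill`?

[[[[thark tifn] florp] ombre] [quill gex]] is required to be t. [[[thark tifn] florp] ombre] : ((e → t) → e) cannot yield t as functor, so [quill gex] : (((e → t) → e) → t).
[quill gex] is required to be (((e → t) → e) → t). gex : (e → t) cannot yield (((e → t) → e) → t) as functor, so quill : ((e → t) → (((e → t) → e) → t)).

((e → t) → (((e → t) → e) → t))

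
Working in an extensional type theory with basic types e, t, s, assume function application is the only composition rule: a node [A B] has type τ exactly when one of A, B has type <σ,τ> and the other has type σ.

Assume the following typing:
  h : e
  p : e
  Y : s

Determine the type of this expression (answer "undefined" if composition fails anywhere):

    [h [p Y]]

[p Y]: e and s cannot combine by function application — type clash.

undefined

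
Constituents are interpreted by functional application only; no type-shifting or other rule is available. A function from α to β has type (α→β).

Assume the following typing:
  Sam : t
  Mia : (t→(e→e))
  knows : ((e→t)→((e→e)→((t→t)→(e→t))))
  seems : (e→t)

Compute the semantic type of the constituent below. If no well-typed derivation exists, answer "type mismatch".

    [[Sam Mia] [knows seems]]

[Sam Mia]: (t→(e→e)) applied to t yields (e→e).
[knows seems]: ((e→t)→((e→e)→((t→t)→(e→t)))) applied to (e→t) yields ((e→e)→((t→t)→(e→t))).
[[Sam Mia] [knows seems]]: ((e→e)→((t→t)→(e→t))) applied to (e→e) yields ((t→t)→(e→t)).

((t→t)→(e→t))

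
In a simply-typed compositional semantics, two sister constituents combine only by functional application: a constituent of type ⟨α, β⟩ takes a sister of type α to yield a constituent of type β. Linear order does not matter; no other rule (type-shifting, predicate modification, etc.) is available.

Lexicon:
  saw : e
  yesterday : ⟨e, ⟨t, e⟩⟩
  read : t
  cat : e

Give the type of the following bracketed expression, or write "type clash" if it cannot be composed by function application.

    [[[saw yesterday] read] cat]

[saw yesterday]: yesterday is ⟨e, ⟨t, e⟩⟩, saw is e; result ⟨t, e⟩.
[[saw yesterday] read]: [saw yesterday] is ⟨t, e⟩, read is t; result e.
At [[[saw yesterday] read] cat]: neither e nor e can take the other as argument; the node is ill-typed.

type clash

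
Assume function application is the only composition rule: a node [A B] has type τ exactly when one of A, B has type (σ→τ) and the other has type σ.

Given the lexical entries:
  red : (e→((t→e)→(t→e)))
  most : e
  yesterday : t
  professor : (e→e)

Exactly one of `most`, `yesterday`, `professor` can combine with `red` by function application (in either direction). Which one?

most

most — combines: red : (e→((t→e)→(t→e))) takes most : e as argument, giving ((t→e)→(t→e)).
yesterday : t — does not combine with red.
professor : (e→e) — does not combine with red.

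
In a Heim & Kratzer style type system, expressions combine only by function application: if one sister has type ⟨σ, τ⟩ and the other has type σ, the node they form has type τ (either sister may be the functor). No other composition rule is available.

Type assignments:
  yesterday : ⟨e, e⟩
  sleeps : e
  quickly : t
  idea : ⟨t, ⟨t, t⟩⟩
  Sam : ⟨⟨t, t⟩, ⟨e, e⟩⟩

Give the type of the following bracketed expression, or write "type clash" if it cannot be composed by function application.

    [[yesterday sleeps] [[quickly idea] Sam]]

[yesterday sleeps] — yesterday of type ⟨e, e⟩ combines with sleeps of type e: type e.
[quickly idea] — idea of type ⟨t, ⟨t, t⟩⟩ combines with quickly of type t: type ⟨t, t⟩.
[[quickly idea] Sam] — Sam of type ⟨⟨t, t⟩, ⟨e, e⟩⟩ combines with [quickly idea] of type ⟨t, t⟩: type ⟨e, e⟩.
[[yesterday sleeps] [[quickly idea] Sam]] — [[quickly idea] Sam] of type ⟨e, e⟩ combines with [yesterday sleeps] of type e: type e.

e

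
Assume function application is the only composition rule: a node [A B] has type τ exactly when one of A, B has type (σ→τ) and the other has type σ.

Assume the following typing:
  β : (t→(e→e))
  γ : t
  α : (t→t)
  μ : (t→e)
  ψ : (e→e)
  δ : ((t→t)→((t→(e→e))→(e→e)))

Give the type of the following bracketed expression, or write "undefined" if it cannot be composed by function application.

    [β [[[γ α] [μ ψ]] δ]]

undefined

[γ α]: (t→t) applied to t yields t.
[μ ψ]: (t→e) and (e→e) cannot combine by function application — type clash.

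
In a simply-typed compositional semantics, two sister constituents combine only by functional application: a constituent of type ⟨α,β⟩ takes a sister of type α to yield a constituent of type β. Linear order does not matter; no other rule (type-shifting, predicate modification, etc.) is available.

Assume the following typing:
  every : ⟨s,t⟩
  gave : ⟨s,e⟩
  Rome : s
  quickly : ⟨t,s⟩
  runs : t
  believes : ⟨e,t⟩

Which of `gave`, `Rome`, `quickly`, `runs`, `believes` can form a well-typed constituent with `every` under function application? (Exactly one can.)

gave : ⟨s,e⟩ — no; every wants s, and gave wants s.
Rome — combines: every : ⟨s,t⟩ takes Rome : s as argument, giving t.
quickly : ⟨t,s⟩ — no; every wants s, and quickly wants t.
runs : t — no; every wants s, and runs wants nothing (atomic).
believes : ⟨e,t⟩ — no; every wants s, and believes wants e.

Rome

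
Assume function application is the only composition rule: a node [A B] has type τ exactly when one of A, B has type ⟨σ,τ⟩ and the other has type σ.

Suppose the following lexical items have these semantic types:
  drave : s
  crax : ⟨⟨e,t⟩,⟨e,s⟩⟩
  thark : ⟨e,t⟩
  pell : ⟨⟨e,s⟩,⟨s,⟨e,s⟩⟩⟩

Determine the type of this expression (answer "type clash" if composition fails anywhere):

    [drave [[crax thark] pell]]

⟨e,s⟩

[crax thark]: functor crax : ⟨⟨e,t⟩,⟨e,s⟩⟩, argument thark : ⟨e,t⟩; result ⟨e,s⟩.
[[crax thark] pell]: functor pell : ⟨⟨e,s⟩,⟨s,⟨e,s⟩⟩⟩, argument [crax thark] : ⟨e,s⟩; result ⟨s,⟨e,s⟩⟩.
[drave [[crax thark] pell]]: functor [[crax thark] pell] : ⟨s,⟨e,s⟩⟩, argument drave : s; result ⟨e,s⟩.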